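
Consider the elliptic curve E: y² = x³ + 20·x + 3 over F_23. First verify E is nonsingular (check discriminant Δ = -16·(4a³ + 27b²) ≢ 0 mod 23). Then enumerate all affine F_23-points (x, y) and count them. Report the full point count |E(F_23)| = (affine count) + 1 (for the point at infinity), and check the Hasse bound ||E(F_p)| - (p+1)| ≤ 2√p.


Affine points = {(0, 7), (0, 16), (1, 1), (1, 22), (4, 3), (4, 20), (7, 7), (7, 16), (8, 10), (8, 13), (11, 6), (11, 17), (12, 4), (12, 19), (16, 7), (16, 16), (17, 9), (17, 14), (18, 10), (18, 13), (20, 10), (20, 13), (21, 1), (21, 22)}; affine count = 24; |E(F_23)| = 25.

Discriminant check: Δ ∝ 4a³ + 27b² = 4·20³ + 27·3² = 4·8000 + 27·9 ≡ 20 (mod 23). Nonzero ⇒ E is nonsingular.
For each x ∈ F_23, compute rhs = x³ + 20·x + 3 mod 23, then count y ∈ F_23 with y² ≡ rhs.
  x = 0: rhs = 3, matching y values: 7, 16 (2 points).
  x = 1: rhs = 1, matching y values: 1, 22 (2 points).
  x = 2: rhs = 5, matching y values: none (0 points).
  x = 3: rhs = 21, matching y values: none (0 points).
  x = 4: rhs = 9, matching y values: 3, 20 (2 points).
  x = 5: rhs = 21, matching y values: none (0 points).
  x = 6: rhs = 17, matching y values: none (0 points).
  x = 7: rhs = 3, matching y values: 7, 16 (2 points).
  x = 8: rhs = 8, matching y values: 10, 13 (2 points).
  x = 9: rhs = 15, matching y values: none (0 points).
  x = 10: rhs = 7, matching y values: none (0 points).
  x = 11: rhs = 13, matching y values: 6, 17 (2 points).
  x = 12: rhs = 16, matching y values: 4, 19 (2 points).
  x = 13: rhs = 22, matching y values: none (0 points).
  x = 14: rhs = 14, matching y values: none (0 points).
  x = 15: rhs = 21, matching y values: none (0 points).
  x = 16: rhs = 3, matching y values: 7, 16 (2 points).
  x = 17: rhs = 12, matching y values: 9, 14 (2 points).
  x = 18: rhs = 8, matching y values: 10, 13 (2 points).
  x = 19: rhs = 20, matching y values: none (0 points).
  x = 20: rhs = 8, matching y values: 10, 13 (2 points).
  x = 21: rhs = 1, matching y values: 1, 22 (2 points).
  x = 22: rhs = 5, matching y values: none (0 points).
Total affine count: 24.
Full point count |E(F_23)| = 24 + 1 = 25.
Hasse bound: |25 − (23+1)| = |1| = 1 ≤ 2√23 ≈ 9.5917 ✓.


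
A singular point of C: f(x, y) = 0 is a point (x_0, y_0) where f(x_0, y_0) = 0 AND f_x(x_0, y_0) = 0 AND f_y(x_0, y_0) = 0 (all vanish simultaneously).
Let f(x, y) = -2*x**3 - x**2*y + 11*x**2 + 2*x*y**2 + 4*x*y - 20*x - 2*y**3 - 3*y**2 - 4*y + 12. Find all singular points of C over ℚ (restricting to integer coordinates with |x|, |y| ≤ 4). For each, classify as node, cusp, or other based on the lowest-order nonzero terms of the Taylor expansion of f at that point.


Singular points: {(2, 0)}; classification: node.

Compute partial derivatives:
  f_x = -6*x**2 - 2*x*y + 22*x + 2*y**2 + 4*y - 20.
  f_y = -x**2 + 4*x*y + 4*x - 6*y**2 - 6*y - 4.
Scan x_0 ∈ {−4, ..., 4}. For each x_0, f_y(x_0, y) is a polynomial in y; find its integer roots y ∈ {−4, ..., 4}, then test f_x and f at those candidates.
  x = -4: f_y(-4, y) = -6*y**2 - 22*y - 36; no integer root y with |y| ≤ 4.
  x = -3: f_y(-3, y) = -6*y**2 - 18*y - 25; no integer root y with |y| ≤ 4.
  x = -2: f_y(-2, y) = -6*y**2 - 14*y - 16; no integer root y with |y| ≤ 4.
  x = -1: f_y(-1, y) = -6*y**2 - 10*y - 9; no integer root y with |y| ≤ 4.
  x = 0: f_y(0, y) = -6*y**2 - 6*y - 4; no integer root y with |y| ≤ 4.
  x = 1: f_y(1, y) = -6*y**2 - 2*y - 1; no integer root y with |y| ≤ 4.
  x = 2: f_y(2, y) = -6*y**2 + 2*y; vanishes at y ∈ {0}. (2, 0): f_x = 0, f = 0 — SINGULAR.
  x = 3: f_y(3, y) = -6*y**2 + 6*y - 1; no integer root y with |y| ≤ 4.
  x = 4: f_y(4, y) = -6*y**2 + 10*y - 4; vanishes at y ∈ {1}. (4, 1): f_x = -30 ≠ 0.
Only singular point on the grid: (2, 0).
Classify: substitute x = 2 + u, y = 0 + v and expand: f = -2*u**3 - u**2*v - u**2 + 2*u*v**2 - 2*v**3 + v**2.
No constant or linear terms (consistent with a singular point). Quadratic part: -u**2 + v**2. Cubic part: -2*u**3 - u**2*v + 2*u*v**2 - 2*v**3.
The quadratic part v**2 - u**2 = (v − u)(v + u) splits into two distinct linear factors, so there are two distinct tangent lines y − 0 = ±(x − 2) — this is a node (ordinary double point).
Classification: node.


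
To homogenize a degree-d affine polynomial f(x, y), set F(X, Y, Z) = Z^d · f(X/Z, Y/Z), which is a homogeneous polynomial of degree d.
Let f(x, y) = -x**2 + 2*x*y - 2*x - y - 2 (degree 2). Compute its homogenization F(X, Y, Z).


F(X, Y, Z) = -X**2 + 2*X*Y - 2*X*Z - Y*Z - 2*Z**2

deg(f) = 2.
Substitute x = X/Z, y = Y/Z into f, then multiply by Z^2.
  monomial -1·x^2·y^0 ↦ -1·X^2·Y^0·Z^0.
  monomial 2·x^1·y^1 ↦ 2·X^1·Y^1·Z^0.
  monomial -2·x^1·y^0 ↦ -2·X^1·Y^0·Z^1.
  monomial -1·x^0·y^1 ↦ -1·X^0·Y^1·Z^1.
  monomial -2·x^0·y^0 ↦ -2·X^0·Y^0·Z^2.
Collecting: F(X, Y, Z) = -X**2 + 2*X*Y - 2*X*Z - Y*Z - 2*Z**2.


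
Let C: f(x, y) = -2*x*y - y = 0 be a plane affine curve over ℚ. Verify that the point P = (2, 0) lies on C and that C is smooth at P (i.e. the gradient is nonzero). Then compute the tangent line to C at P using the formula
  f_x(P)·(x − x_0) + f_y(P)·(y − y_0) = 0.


Tangent line at P: -5*y = 0.

Step 1: f(2, 0) = 0, so P lies on C.
Step 2: partial derivatives
  f_x(x, y) = -2*y, f_y(x, y) = -2*x - 1.
  f_x(P) = 0, f_y(P) = -5 (gradient nonzero, so P is smooth).
Step 3: tangent line at P: 0·(x − 2) + -5·(y − 0) = 0.
Expanding: -5*y = 0.


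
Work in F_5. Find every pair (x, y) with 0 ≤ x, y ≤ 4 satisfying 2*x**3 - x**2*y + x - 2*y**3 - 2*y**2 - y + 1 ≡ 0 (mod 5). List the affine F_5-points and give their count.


Affine F_5-points: {(0, 2), (2, 1), (2, 2), (4, 2), (4, 3), (4, 4)}; count = 6.

For each of the 25 pairs (x, y) ∈ F_5², evaluate f(x, y) mod 5. Record the zeros.
  x = 0: [0↦1, 1↦1, 2↦0, 3↦1, 4↦2]  zeros at y ∈ {2}
  x = 1: [0↦4, 1↦3, 2↦1, 3↦1, 4↦1]  zeros at y ∈ ∅
  x = 2: [0↦4, 1↦0, 2↦0, 3↦2, 4↦4]  zeros at y ∈ {1, 2}
  x = 3: [0↦3, 1↦4, 2↦4, 3↦1, 4↦3]  zeros at y ∈ ∅
  x = 4: [0↦3, 1↦2, 2↦0, 3↦0, 4↦0]  zeros at y ∈ {2, 3, 4}
Collecting zeros: affine points = {(0, 2), (2, 1), (2, 2), (4, 2), (4, 3), (4, 4)}.
Total count |C(F_5)_aff| = 6.


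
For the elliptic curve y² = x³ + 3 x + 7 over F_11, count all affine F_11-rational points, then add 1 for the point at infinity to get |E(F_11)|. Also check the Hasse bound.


Affine points = {(1, 0), (5, 2), (5, 9), (8, 2), (8, 9), (9, 2), (9, 9), (10, 5), (10, 6)}; affine count = 9; |E(F_11)| = 10.

Discriminant check: Δ ∝ 4a³ + 27b² = 4·3³ + 27·7² = 4·27 + 27·49 ≡ 1 (mod 11). Nonzero ⇒ E is nonsingular.
For each x ∈ F_11, compute rhs = x³ + 3·x + 7 mod 11, then count y ∈ F_11 with y² ≡ rhs.
  x = 0: rhs = 7, matching y values: none (0 points).
  x = 1: rhs = 0, matching y values: 0 (1 points).
  x = 2: rhs = 10, matching y values: none (0 points).
  x = 3: rhs = 10, matching y values: none (0 points).
  x = 4: rhs = 6, matching y values: none (0 points).
  x = 5: rhs = 4, matching y values: 2, 9 (2 points).
  x = 6: rhs = 10, matching y values: none (0 points).
  x = 7: rhs = 8, matching y values: none (0 points).
  x = 8: rhs = 4, matching y values: 2, 9 (2 points).
  x = 9: rhs = 4, matching y values: 2, 9 (2 points).
  x = 10: rhs = 3, matching y values: 5, 6 (2 points).
Total affine count: 9.
Full point count |E(F_11)| = 9 + 1 = 10.
Hasse bound: |10 − (11+1)| = |-2| = 2 ≤ 2√11 ≈ 6.6332 ✓.


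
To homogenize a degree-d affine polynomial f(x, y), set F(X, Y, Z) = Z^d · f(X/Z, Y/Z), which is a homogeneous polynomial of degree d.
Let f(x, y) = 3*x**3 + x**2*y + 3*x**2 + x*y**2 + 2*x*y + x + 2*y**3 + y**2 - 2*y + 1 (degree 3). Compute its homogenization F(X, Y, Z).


F(X, Y, Z) = 3*X**3 + X**2*Y + 3*X**2*Z + X*Y**2 + 2*X*Y*Z + X*Z**2 + 2*Y**3 + Y**2*Z - 2*Y*Z**2 + Z**3

deg(f) = 3.
Substitute x = X/Z, y = Y/Z into f, then multiply by Z^3.
  monomial 3·x^3·y^0 ↦ 3·X^3·Y^0·Z^0.
  monomial 1·x^2·y^1 ↦ 1·X^2·Y^1·Z^0.
  monomial 3·x^2·y^0 ↦ 3·X^2·Y^0·Z^1.
  monomial 1·x^1·y^2 ↦ 1·X^1·Y^2·Z^0.
  monomial 2·x^1·y^1 ↦ 2·X^1·Y^1·Z^1.
  monomial 1·x^1·y^0 ↦ 1·X^1·Y^0·Z^2.
  monomial 2·x^0·y^3 ↦ 2·X^0·Y^3·Z^0.
  monomial 1·x^0·y^2 ↦ 1·X^0·Y^2·Z^1.
  monomial -2·x^0·y^1 ↦ -2·X^0·Y^1·Z^2.
  monomial 1·x^0·y^0 ↦ 1·X^0·Y^0·Z^3.
Collecting: F(X, Y, Z) = 3*X**3 + X**2*Y + 3*X**2*Z + X*Y**2 + 2*X*Y*Z + X*Z**2 + 2*Y**3 + Y**2*Z - 2*Y*Z**2 + Z**3.


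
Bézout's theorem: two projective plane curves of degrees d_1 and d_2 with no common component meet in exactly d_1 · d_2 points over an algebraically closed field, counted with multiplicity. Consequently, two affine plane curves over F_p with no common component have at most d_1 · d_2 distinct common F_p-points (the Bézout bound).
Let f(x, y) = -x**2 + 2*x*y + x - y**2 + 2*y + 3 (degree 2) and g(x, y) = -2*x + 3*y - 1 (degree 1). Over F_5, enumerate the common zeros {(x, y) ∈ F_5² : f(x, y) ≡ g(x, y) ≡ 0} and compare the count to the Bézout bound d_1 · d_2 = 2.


Common zeros: ∅; count = 0; Bézout bound = 2.

deg(f) = 2, deg(g) = 1, so Bézout bound = 2.
Scan x ∈ F_5. For each x, list the y ∈ F_5 with f(x, y) ≡ 0 and those with g(x, y) ≡ 0 (mod 5); the common zeros in that column are the intersection.
  x = 0: f ≡ 0 at y ∈ {3, 4}; g ≡ 0 at y ∈ {2}; common: ∅.
  x = 1: f ≡ 0 at y ∈ ∅; g ≡ 0 at y ∈ {1}; common: ∅.
  x = 2: f ≡ 0 at y ∈ {3}; g ≡ 0 at y ∈ {0}; common: ∅.
  x = 3: f ≡ 0 at y ∈ ∅; g ≡ 0 at y ∈ {4}; common: ∅.
  x = 4: f ≡ 0 at y ∈ {1, 4}; g ≡ 0 at y ∈ {3}; common: ∅.
Collecting: common zeros = ∅, so the count is 0.
Comparison with the Bézout bound: 0 ≤ 2 = deg(f)·deg(g), as expected for curves with no common component (the affine F_5-count falls short of the bound because intersections may lie at infinity, over extension fields, or carry multiplicity).


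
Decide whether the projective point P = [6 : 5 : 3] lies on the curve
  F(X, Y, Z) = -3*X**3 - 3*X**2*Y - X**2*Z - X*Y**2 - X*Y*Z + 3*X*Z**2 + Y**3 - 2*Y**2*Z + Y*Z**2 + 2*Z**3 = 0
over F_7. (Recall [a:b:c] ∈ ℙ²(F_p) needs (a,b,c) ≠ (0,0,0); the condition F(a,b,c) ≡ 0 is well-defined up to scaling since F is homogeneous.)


F(6,5,3) ≡ 2 (mod 7); P is NOT on the curve.

Evaluate F(6, 5, 3) term-by-term (mod 7).
  -3*X**3 ↦ -3·216·1·1 = -648
  -3*X**2*Y ↦ -3·36·5·1 = -540
  -X**2*Z ↦ -1·36·1·3 = -108
  -X*Y**2 ↦ -1·6·25·1 = -150
  -X*Y*Z ↦ -1·6·5·3 = -90
  3*X*Z**2 ↦ 3·6·1·9 = 162
  Y**3 ↦ 1·1·125·1 = 125
  -2*Y**2*Z ↦ -2·1·25·3 = -150
  Y*Z**2 ↦ 1·1·5·9 = 45
  2*Z**3 ↦ 2·1·1·27 = 54
Sum: F(6, 5, 3) = (-648) + (-540) + (-108) + (-150) + (-90) + (162) + (125) + (-150) + (45) + (54) = -1300.
Reducing mod 7: -1300 ≡ 2 (mod 7).
Since F(a, b, c) ≡ 2 ≠ 0 (mod 7), P does NOT lie on the curve.


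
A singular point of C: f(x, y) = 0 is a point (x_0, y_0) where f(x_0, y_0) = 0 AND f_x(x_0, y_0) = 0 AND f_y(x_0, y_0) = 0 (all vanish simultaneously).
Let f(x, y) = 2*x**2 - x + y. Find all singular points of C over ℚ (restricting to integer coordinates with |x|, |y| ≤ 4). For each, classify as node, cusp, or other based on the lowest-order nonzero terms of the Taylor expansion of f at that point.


No singular points in the scanned grid; C is smooth there.

Compute partial derivatives:
  f_x = 4*x - 1.
  f_y = 1.
f_y = 1 is a nonzero constant, so f_y never vanishes: no point (x, y) can satisfy f = f_x = f_y = 0. In particular no (x, y) ∈ {−4, ..., 4}² is singular; the curve is smooth.


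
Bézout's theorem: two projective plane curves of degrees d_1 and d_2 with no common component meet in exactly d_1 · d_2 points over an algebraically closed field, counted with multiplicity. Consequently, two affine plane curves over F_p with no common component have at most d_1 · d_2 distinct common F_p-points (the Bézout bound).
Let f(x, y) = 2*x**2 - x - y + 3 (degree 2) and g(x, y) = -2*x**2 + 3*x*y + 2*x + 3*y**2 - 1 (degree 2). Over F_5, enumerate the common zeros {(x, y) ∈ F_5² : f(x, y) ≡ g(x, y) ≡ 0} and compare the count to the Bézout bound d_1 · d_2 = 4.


Common zeros: {(4, 1)}; count = 1; Bézout bound = 4.

deg(f) = 2, deg(g) = 2, so Bézout bound = 4.
Scan x ∈ F_5. For each x, list the y ∈ F_5 with f(x, y) ≡ 0 and those with g(x, y) ≡ 0 (mod 5); the common zeros in that column are the intersection.
  x = 0: f ≡ 0 at y ∈ {3}; g ≡ 0 at y ∈ ∅; common: ∅.
  x = 1: f ≡ 0 at y ∈ {4}; g ≡ 0 at y ∈ {1, 3}; common: ∅.
  x = 2: f ≡ 0 at y ∈ {4}; g ≡ 0 at y ∈ {0, 3}; common: ∅.
  x = 3: f ≡ 0 at y ∈ {3}; g ≡ 0 at y ∈ ∅; common: ∅.
  x = 4: f ≡ 0 at y ∈ {1}; g ≡ 0 at y ∈ {0, 1}; common: {1}.
Collecting: common zeros = {(4, 1)}, so the count is 1.
Comparison with the Bézout bound: 1 ≤ 4 = deg(f)·deg(g), as expected for curves with no common component (the affine F_5-count falls short of the bound because intersections may lie at infinity, over extension fields, or carry multiplicity).


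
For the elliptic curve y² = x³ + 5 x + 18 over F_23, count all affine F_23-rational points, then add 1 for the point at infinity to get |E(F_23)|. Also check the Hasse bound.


Affine points = {(0, 8), (0, 15), (1, 1), (1, 22), (2, 6), (2, 17), (8, 8), (8, 15), (11, 1), (11, 22), (12, 9), (12, 14), (13, 7), (13, 16), (14, 7), (14, 16), (15, 8), (15, 15), (16, 10), (16, 13), (17, 5), (17, 18), (18, 11), (18, 12), (19, 7), (19, 16), (21, 0), (22, 9), (22, 14)}; affine count = 29; |E(F_23)| = 30.

Discriminant check: Δ ∝ 4a³ + 27b² = 4·5³ + 27·18² = 4·125 + 27·324 ≡ 2 (mod 23). Nonzero ⇒ E is nonsingular.
For each x ∈ F_23, compute rhs = x³ + 5·x + 18 mod 23, then count y ∈ F_23 with y² ≡ rhs.
  x = 0: rhs = 18, matching y values: 8, 15 (2 points).
  x = 1: rhs = 1, matching y values: 1, 22 (2 points).
  x = 2: rhs = 13, matching y values: 6, 17 (2 points).
  x = 3: rhs = 14, matching y values: none (0 points).
  x = 4: rhs = 10, matching y values: none (0 points).
  x = 5: rhs = 7, matching y values: none (0 points).
  x = 6: rhs = 11, matching y values: none (0 points).
  x = 7: rhs = 5, matching y values: none (0 points).
  x = 8: rhs = 18, matching y values: 8, 15 (2 points).
  x = 9: rhs = 10, matching y values: none (0 points).
  x = 10: rhs = 10, matching y values: none (0 points).
  x = 11: rhs = 1, matching y values: 1, 22 (2 points).
  x = 12: rhs = 12, matching y values: 9, 14 (2 points).
  x = 13: rhs = 3, matching y values: 7, 16 (2 points).
  x = 14: rhs = 3, matching y values: 7, 16 (2 points).
  x = 15: rhs = 18, matching y values: 8, 15 (2 points).
  x = 16: rhs = 8, matching y values: 10, 13 (2 points).
  x = 17: rhs = 2, matching y values: 5, 18 (2 points).
  x = 18: rhs = 6, matching y values: 11, 12 (2 points).
  x = 19: rhs = 3, matching y values: 7, 16 (2 points).
  x = 20: rhs = 22, matching y values: none (0 points).
  x = 21: rhs = 0, matching y values: 0 (1 points).
  x = 22: rhs = 12, matching y values: 9, 14 (2 points).
Total affine count: 29.
Full point count |E(F_23)| = 29 + 1 = 30.
Hasse bound: |30 − (23+1)| = |6| = 6 ≤ 2√23 ≈ 9.5917 ✓.


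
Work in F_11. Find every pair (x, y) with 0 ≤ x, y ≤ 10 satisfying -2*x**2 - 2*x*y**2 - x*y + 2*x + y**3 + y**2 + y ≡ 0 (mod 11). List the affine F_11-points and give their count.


Affine F_11-points: {(0, 0), (1, 0), (1, 1), (2, 8), (2, 9), (3, 5), (4, 1), (7, 9), (8, 8), (8, 10), (9, 2), (9, 5), (9, 10)}; count = 13.

For each of the 121 pairs (x, y) ∈ F_11², evaluate f(x, y) mod 11. Record the zeros.
  x = 0: [0↦0, 1↦3, 2↦3, 3↦6, 4↦7, 5↦1, 6↦5, 7↦3, 8↦1, 9↦5, 10↦10]  zeros at y ∈ {0}
  x = 1: [0↦0, 1↦0, 2↦4, 3↦7, 4↦4, 5↦1, 6↦4, 7↦8, 8↦8, 9↦10, 10↦9]  zeros at y ∈ {0, 1}
  x = 2: [0↦7, 1↦4, 2↦1, 3↦4, 4↦8, 5↦8, 6↦10, 7↦9, 8↦0, 9↦0, 10↦4]  zeros at y ∈ {8, 9}
  x = 3: [0↦10, 1↦4, 2↦5, 3↦8, 4↦8, 5↦0, 6↦1, 7↦6, 8↦10, 9↦8, 10↦6]  zeros at y ∈ {5}
  x = 4: [0↦9, 1↦0, 2↦5, 3↦8, 4↦4, 5↦10, 6↦10, 7↦10, 8↦5, 9↦1, 10↦4]  zeros at y ∈ {1}
  x = 5: [0↦4, 1↦3, 2↦1, 3↦4, 4↦7, 5↦5, 6↦4, 7↦10, 8↦7, 9↦1, 10↦9]  zeros at y ∈ ∅
  x = 6: [0↦6, 1↦2, 2↦4, 3↦7, 4↦6, 5↦7, 6↦5, 7↦6, 8↦5, 9↦8, 10↦10]  zeros at y ∈ ∅
  x = 7: [0↦4, 1↦8, 2↦3, 3↦6, 4↦1, 5↦5, 6↦2, 7↦9, 8↦10, 9↦0, 10↦7]  zeros at y ∈ {9}
  x = 8: [0↦9, 1↦10, 2↦9, 3↦1, 4↦3, 5↦10, 6↦6, 7↦8, 8↦0, 9↦10, 10↦0]  zeros at y ∈ {8, 10}
  x = 9: [0↦10, 1↦8, 2↦0, 3↦3, 4↦1, 5↦0, 6↦6, 7↦3, 8↦8, 9↦5, 10↦0]  zeros at y ∈ {2, 5, 10}
  x = 10: [0↦7, 1↦2, 2↦9, 3↦1, 4↦6, 5↦8, 6↦2, 7↦5, 8↦1, 9↦7, 10↦7]  zeros at y ∈ ∅
Collecting zeros: affine points = {(0, 0), (1, 0), (1, 1), (2, 8), (2, 9), (3, 5), (4, 1), (7, 9), (8, 8), (8, 10), (9, 2), (9, 5), (9, 10)}.
Total count |C(F_11)_aff| = 13.


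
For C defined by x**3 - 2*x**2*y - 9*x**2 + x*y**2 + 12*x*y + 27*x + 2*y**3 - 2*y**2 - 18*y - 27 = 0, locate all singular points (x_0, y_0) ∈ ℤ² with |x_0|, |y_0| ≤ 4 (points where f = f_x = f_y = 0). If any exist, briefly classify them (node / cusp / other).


Singular points: {(3, 0)}; classification: cusp.

Compute partial derivatives:
  f_x = 3*x**2 - 4*x*y - 18*x + y**2 + 12*y + 27.
  f_y = -2*x**2 + 2*x*y + 12*x + 6*y**2 - 4*y - 18.
Scan x_0 ∈ {−4, ..., 4}. For each x_0, f_y(x_0, y) is a polynomial in y; find its integer roots y ∈ {−4, ..., 4}, then test f_x and f at those candidates.
  x = -4: f_y(-4, y) = 6*y**2 - 12*y - 98; no integer root y with |y| ≤ 4.
  x = -3: f_y(-3, y) = 6*y**2 - 10*y - 72; no integer root y with |y| ≤ 4.
  x = -2: f_y(-2, y) = 6*y**2 - 8*y - 50; no integer root y with |y| ≤ 4.
  x = -1: f_y(-1, y) = 6*y**2 - 6*y - 32; no integer root y with |y| ≤ 4.
  x = 0: f_y(0, y) = 6*y**2 - 4*y - 18; no integer root y with |y| ≤ 4.
  x = 1: f_y(1, y) = 6*y**2 - 2*y - 8; vanishes at y ∈ {-1}. (1, -1): f_x = 5 ≠ 0.
  x = 2: f_y(2, y) = 6*y**2 - 2; no integer root y with |y| ≤ 4.
  x = 3: f_y(3, y) = 6*y**2 + 2*y; vanishes at y ∈ {0}. (3, 0): f_x = 0, f = 0 — SINGULAR.
  x = 4: f_y(4, y) = 6*y**2 + 4*y - 2; vanishes at y ∈ {-1}. (4, -1): f_x = 8 ≠ 0.
Only singular point on the grid: (3, 0).
Classify: substitute x = 3 + u, y = 0 + v and expand: f = u**3 - 2*u**2*v + u*v**2 + 2*v**3 + v**2.
No constant or linear terms (consistent with a singular point). Quadratic part: v**2. Cubic part: u**3 - 2*u**2*v + u*v**2 + 2*v**3.
The quadratic part v**2 is a perfect square, so there is a single (double) tangent line v = 0, i.e. y = 0. Restricting the cubic part to that line (v = 0) leaves u**3 ≠ 0, so f is not divisible by v and the branch is v² ≈ -u**3 to lowest order — this is a cusp.
Classification: cusp.


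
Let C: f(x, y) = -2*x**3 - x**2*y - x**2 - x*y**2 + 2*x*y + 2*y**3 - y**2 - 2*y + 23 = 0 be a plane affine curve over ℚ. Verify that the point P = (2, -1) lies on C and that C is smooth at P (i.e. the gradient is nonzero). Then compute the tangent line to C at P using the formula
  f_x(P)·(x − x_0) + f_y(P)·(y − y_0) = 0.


Tangent line at P: -27*x + 10*y + 64 = 0.

Step 1: f(2, -1) = 0, so P lies on C.
Step 2: partial derivatives
  f_x(x, y) = -6*x**2 - 2*x*y - 2*x - y**2 + 2*y, f_y(x, y) = -x**2 - 2*x*y + 2*x + 6*y**2 - 2*y - 2.
  f_x(P) = -27, f_y(P) = 10 (gradient nonzero, so P is smooth).
Step 3: tangent line at P: -27·(x − 2) + 10·(y − -1) = 0.
Expanding: -27*x + 10*y + 64 = 0.


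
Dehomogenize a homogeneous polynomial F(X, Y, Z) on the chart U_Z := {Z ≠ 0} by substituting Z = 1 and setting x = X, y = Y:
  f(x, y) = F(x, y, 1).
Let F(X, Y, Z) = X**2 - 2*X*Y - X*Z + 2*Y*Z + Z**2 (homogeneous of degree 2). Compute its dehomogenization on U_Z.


f(x, y) = x**2 - 2*x*y - x + 2*y + 1

On U_Z we set Z = 1. Each monomial c·X^i·Y^j·Z^k in F becomes c·x^i·y^j·1^k = c·x^i·y^j.
Substituting Z = 1: F(X, Y, 1) = x**2 - 2*x*y - x + 2*y + 1.
Note: deg(f) ≤ deg(F) = 2; strict inequality happens when F is divisible by Z (lost terms).


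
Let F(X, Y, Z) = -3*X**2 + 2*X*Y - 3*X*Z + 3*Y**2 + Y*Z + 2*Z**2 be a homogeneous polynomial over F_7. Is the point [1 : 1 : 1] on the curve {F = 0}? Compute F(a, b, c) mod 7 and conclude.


F(1,1,1) ≡ 2 (mod 7); P is NOT on the curve.

Evaluate F(1, 1, 1) term-by-term (mod 7).
  -3*X**2 ↦ -3·1·1·1 = -3
  2*X*Y ↦ 2·1·1·1 = 2
  -3*X*Z ↦ -3·1·1·1 = -3
  3*Y**2 ↦ 3·1·1·1 = 3
  Y*Z ↦ 1·1·1·1 = 1
  2*Z**2 ↦ 2·1·1·1 = 2
Sum: F(1, 1, 1) = (-3) + (2) + (-3) + (3) + (1) + (2) = 2.
Reducing mod 7: 2 ≡ 2 (mod 7).
Since F(a, b, c) ≡ 2 ≠ 0 (mod 7), P does NOT lie on the curve.


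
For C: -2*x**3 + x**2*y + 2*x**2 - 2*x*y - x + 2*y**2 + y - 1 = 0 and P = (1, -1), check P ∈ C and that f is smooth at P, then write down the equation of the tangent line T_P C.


Tangent line at P: -3*x - 4*y - 1 = 0.

Step 1: f(1, -1) = 0, so P lies on C.
Step 2: partial derivatives
  f_x(x, y) = -6*x**2 + 2*x*y + 4*x - 2*y - 1, f_y(x, y) = x**2 - 2*x + 4*y + 1.
  f_x(P) = -3, f_y(P) = -4 (gradient nonzero, so P is smooth).
Step 3: tangent line at P: -3·(x − 1) + -4·(y − -1) = 0.
Expanding: -3*x - 4*y - 1 = 0.


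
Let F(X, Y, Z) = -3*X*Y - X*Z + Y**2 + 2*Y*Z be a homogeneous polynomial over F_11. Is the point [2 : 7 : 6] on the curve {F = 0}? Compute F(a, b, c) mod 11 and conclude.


F(2,7,6) ≡ 2 (mod 11); P is NOT on the curve.

Evaluate F(2, 7, 6) term-by-term (mod 11).
  -3*X*Y ↦ -3·2·7·1 = -42
  -X*Z ↦ -1·2·1·6 = -12
  Y**2 ↦ 1·1·49·1 = 49
  2*Y*Z ↦ 2·1·7·6 = 84
Sum: F(2, 7, 6) = (-42) + (-12) + (49) + (84) = 79.
Reducing mod 11: 79 ≡ 2 (mod 11).
Since F(a, b, c) ≡ 2 ≠ 0 (mod 11), P does NOT lie on the curve.


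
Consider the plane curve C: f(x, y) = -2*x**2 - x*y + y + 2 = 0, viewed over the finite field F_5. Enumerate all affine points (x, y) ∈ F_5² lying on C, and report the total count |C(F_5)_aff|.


Affine F_5-points: {(0, 3), (1, 0), (1, 1), (1, 2), (1, 3), (1, 4), (2, 4), (3, 2), (4, 0)}; count = 9.

For each of the 25 pairs (x, y) ∈ F_5², evaluate f(x, y) mod 5. Record the zeros.
  x = 0: [0↦2, 1↦3, 2↦4, 3↦0, 4↦1]  zeros at y ∈ {3}
  x = 1: [0↦0, 1↦0, 2↦0, 3↦0, 4↦0]  zeros at y ∈ {0, 1, 2, 3, 4}
  x = 2: [0↦4, 1↦3, 2↦2, 3↦1, 4↦0]  zeros at y ∈ {4}
  x = 3: [0↦4, 1↦2, 2↦0, 3↦3, 4↦1]  zeros at y ∈ {2}
  x = 4: [0↦0, 1↦2, 2↦4, 3↦1, 4↦3]  zeros at y ∈ {0}
Collecting zeros: affine points = {(0, 3), (1, 0), (1, 1), (1, 2), (1, 3), (1, 4), (2, 4), (3, 2), (4, 0)}.
Total count |C(F_5)_aff| = 9.


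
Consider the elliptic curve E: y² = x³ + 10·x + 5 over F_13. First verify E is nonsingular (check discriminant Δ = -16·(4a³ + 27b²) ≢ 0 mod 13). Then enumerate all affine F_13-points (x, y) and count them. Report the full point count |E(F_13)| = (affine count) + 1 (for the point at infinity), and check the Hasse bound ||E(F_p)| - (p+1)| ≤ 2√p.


Affine points = {(1, 4), (1, 9), (3, 6), (3, 7), (8, 5), (8, 8), (10, 0), (11, 4), (11, 9)}; affine count = 9; |E(F_13)| = 10.

Discriminant check: Δ ∝ 4a³ + 27b² = 4·10³ + 27·5² = 4·1000 + 27·25 ≡ 8 (mod 13). Nonzero ⇒ E is nonsingular.
For each x ∈ F_13, compute rhs = x³ + 10·x + 5 mod 13, then count y ∈ F_13 with y² ≡ rhs.
  x = 0: rhs = 5, matching y values: none (0 points).
  x = 1: rhs = 3, matching y values: 4, 9 (2 points).
  x = 2: rhs = 7, matching y values: none (0 points).
  x = 3: rhs = 10, matching y values: 6, 7 (2 points).
  x = 4: rhs = 5, matching y values: none (0 points).
  x = 5: rhs = 11, matching y values: none (0 points).
  x = 6: rhs = 8, matching y values: none (0 points).
  x = 7: rhs = 2, matching y values: none (0 points).
  x = 8: rhs = 12, matching y values: 5, 8 (2 points).
  x = 9: rhs = 5, matching y values: none (0 points).
  x = 10: rhs = 0, matching y values: 0 (1 points).
  x = 11: rhs = 3, matching y values: 4, 9 (2 points).
  x = 12: rhs = 7, matching y values: none (0 points).
Total affine count: 9.
Full point count |E(F_13)| = 9 + 1 = 10.
Hasse bound: |10 − (13+1)| = |-4| = 4 ≤ 2√13 ≈ 7.2111 ✓.


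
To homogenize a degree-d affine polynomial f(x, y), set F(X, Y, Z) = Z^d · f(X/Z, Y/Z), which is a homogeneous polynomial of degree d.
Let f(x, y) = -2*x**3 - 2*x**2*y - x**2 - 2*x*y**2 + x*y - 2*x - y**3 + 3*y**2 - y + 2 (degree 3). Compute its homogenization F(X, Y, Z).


F(X, Y, Z) = -2*X**3 - 2*X**2*Y - X**2*Z - 2*X*Y**2 + X*Y*Z - 2*X*Z**2 - Y**3 + 3*Y**2*Z - Y*Z**2 + 2*Z**3

deg(f) = 3.
Substitute x = X/Z, y = Y/Z into f, then multiply by Z^3.
  monomial -2·x^3·y^0 ↦ -2·X^3·Y^0·Z^0.
  monomial -2·x^2·y^1 ↦ -2·X^2·Y^1·Z^0.
  monomial -1·x^2·y^0 ↦ -1·X^2·Y^0·Z^1.
  monomial -2·x^1·y^2 ↦ -2·X^1·Y^2·Z^0.
  monomial 1·x^1·y^1 ↦ 1·X^1·Y^1·Z^1.
  monomial -2·x^1·y^0 ↦ -2·X^1·Y^0·Z^2.
  monomial -1·x^0·y^3 ↦ -1·X^0·Y^3·Z^0.
  monomial 3·x^0·y^2 ↦ 3·X^0·Y^2·Z^1.
  monomial -1·x^0·y^1 ↦ -1·X^0·Y^1·Z^2.
  monomial 2·x^0·y^0 ↦ 2·X^0·Y^0·Z^3.
Collecting: F(X, Y, Z) = -2*X**3 - 2*X**2*Y - X**2*Z - 2*X*Y**2 + X*Y*Z - 2*X*Z**2 - Y**3 + 3*Y**2*Z - Y*Z**2 + 2*Z**3.


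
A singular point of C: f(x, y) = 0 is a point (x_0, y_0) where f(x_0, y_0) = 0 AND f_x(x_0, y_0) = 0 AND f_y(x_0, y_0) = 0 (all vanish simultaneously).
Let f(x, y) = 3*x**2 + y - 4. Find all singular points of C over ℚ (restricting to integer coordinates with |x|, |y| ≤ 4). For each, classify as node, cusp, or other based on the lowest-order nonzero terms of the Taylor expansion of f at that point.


No singular points in the scanned grid; C is smooth there.

Compute partial derivatives:
  f_x = 6*x.
  f_y = 1.
f_y = 1 is a nonzero constant, so f_y never vanishes: no point (x, y) can satisfy f = f_x = f_y = 0. In particular no (x, y) ∈ {−4, ..., 4}² is singular; the curve is smooth.


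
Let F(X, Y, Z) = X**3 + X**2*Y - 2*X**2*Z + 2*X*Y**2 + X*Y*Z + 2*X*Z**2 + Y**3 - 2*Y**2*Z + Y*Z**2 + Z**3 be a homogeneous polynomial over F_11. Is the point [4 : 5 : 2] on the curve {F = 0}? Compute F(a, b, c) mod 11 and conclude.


F(4,5,2) ≡ 9 (mod 11); P is NOT on the curve.

Evaluate F(4, 5, 2) term-by-term (mod 11).
  X**3 ↦ 1·64·1·1 = 64
  X**2*Y ↦ 1·16·5·1 = 80
  -2*X**2*Z ↦ -2·16·1·2 = -64
  2*X*Y**2 ↦ 2·4·25·1 = 200
  X*Y*Z ↦ 1·4·5·2 = 40
  2*X*Z**2 ↦ 2·4·1·4 = 32
  Y**3 ↦ 1·1·125·1 = 125
  -2*Y**2*Z ↦ -2·1·25·2 = -100
  Y*Z**2 ↦ 1·1·5·4 = 20
  Z**3 ↦ 1·1·1·8 = 8
Sum: F(4, 5, 2) = (64) + (80) + (-64) + (200) + (40) + (32) + (125) + (-100) + (20) + (8) = 405.
Reducing mod 11: 405 ≡ 9 (mod 11).
Since F(a, b, c) ≡ 9 ≠ 0 (mod 11), P does NOT lie on the curve.


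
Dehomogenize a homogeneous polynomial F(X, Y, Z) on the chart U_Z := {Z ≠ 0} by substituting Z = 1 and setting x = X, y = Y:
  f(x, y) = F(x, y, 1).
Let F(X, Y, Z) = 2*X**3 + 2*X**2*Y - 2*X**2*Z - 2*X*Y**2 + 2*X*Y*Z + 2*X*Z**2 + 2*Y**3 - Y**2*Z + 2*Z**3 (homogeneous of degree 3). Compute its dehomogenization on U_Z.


f(x, y) = 2*x**3 + 2*x**2*y - 2*x**2 - 2*x*y**2 + 2*x*y + 2*x + 2*y**3 - y**2 + 2

On U_Z we set Z = 1. Each monomial c·X^i·Y^j·Z^k in F becomes c·x^i·y^j·1^k = c·x^i·y^j.
Substituting Z = 1: F(X, Y, 1) = 2*x**3 + 2*x**2*y - 2*x**2 - 2*x*y**2 + 2*x*y + 2*x + 2*y**3 - y**2 + 2.
Note: deg(f) ≤ deg(F) = 3; strict inequality happens when F is divisible by Z (lost terms).


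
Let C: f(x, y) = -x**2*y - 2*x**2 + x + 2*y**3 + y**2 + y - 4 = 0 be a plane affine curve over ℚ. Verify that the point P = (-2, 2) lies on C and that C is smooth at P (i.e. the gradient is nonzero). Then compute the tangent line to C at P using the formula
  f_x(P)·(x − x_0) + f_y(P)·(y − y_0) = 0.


Tangent line at P: 17*x + 25*y - 16 = 0.

Step 1: f(-2, 2) = 0, so P lies on C.
Step 2: partial derivatives
  f_x(x, y) = -2*x*y - 4*x + 1, f_y(x, y) = -x**2 + 6*y**2 + 2*y + 1.
  f_x(P) = 17, f_y(P) = 25 (gradient nonzero, so P is smooth).
Step 3: tangent line at P: 17·(x − -2) + 25·(y − 2) = 0.
Expanding: 17*x + 25*y - 16 = 0.


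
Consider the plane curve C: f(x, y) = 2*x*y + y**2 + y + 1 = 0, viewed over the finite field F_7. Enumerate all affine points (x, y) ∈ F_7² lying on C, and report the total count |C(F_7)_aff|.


Affine F_7-points: {(0, 2), (0, 4), (2, 1), (4, 6), (6, 3), (6, 5)}; count = 6.

For each of the 49 pairs (x, y) ∈ F_7², evaluate f(x, y) mod 7. Record the zeros.
  x = 0: [0↦1, 1↦3, 2↦0, 3↦6, 4↦0, 5↦3, 6↦1]  zeros at y ∈ {2, 4}
  x = 1: [0↦1, 1↦5, 2↦4, 3↦5, 4↦1, 5↦6, 6↦6]  zeros at y ∈ ∅
  x = 2: [0↦1, 1↦0, 2↦1, 3↦4, 4↦2, 5↦2, 6↦4]  zeros at y ∈ {1}
  x = 3: [0↦1, 1↦2, 2↦5, 3↦3, 4↦3, 5↦5, 6↦2]  zeros at y ∈ ∅
  x = 4: [0↦1, 1↦4, 2↦2, 3↦2, 4↦4, 5↦1, 6↦0]  zeros at y ∈ {6}
  x = 5: [0↦1, 1↦6, 2↦6, 3↦1, 4↦5, 5↦4, 6↦5]  zeros at y ∈ ∅
  x = 6: [0↦1, 1↦1, 2↦3, 3↦0, 4↦6, 5↦0, 6↦3]  zeros at y ∈ {3, 5}
Collecting zeros: affine points = {(0, 2), (0, 4), (2, 1), (4, 6), (6, 3), (6, 5)}.
Total count |C(F_7)_aff| = 6.


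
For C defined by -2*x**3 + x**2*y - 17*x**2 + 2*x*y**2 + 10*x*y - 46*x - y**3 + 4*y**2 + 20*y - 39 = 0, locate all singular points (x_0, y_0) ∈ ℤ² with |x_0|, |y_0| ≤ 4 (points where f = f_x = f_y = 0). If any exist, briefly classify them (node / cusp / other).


Singular points: {(-3, -1)}; classification: cusp.

Compute partial derivatives:
  f_x = -6*x**2 + 2*x*y - 34*x + 2*y**2 + 10*y - 46.
  f_y = x**2 + 4*x*y + 10*x - 3*y**2 + 8*y + 20.
Scan x_0 ∈ {−4, ..., 4}. For each x_0, f_y(x_0, y) is a polynomial in y; find its integer roots y ∈ {−4, ..., 4}, then test f_x and f at those candidates.
  x = -4: f_y(-4, y) = -3*y**2 - 8*y - 4; vanishes at y ∈ {-2}. (-4, -2): f_x = -2 ≠ 0.
  x = -3: f_y(-3, y) = -3*y**2 - 4*y - 1; vanishes at y ∈ {-1}. (-3, -1): f_x = 0, f = 0 — SINGULAR.
  x = -2: f_y(-2, y) = 4 - 3*y**2; no integer root y with |y| ≤ 4.
  x = -1: f_y(-1, y) = -3*y**2 + 4*y + 11; no integer root y with |y| ≤ 4.
  x = 0: f_y(0, y) = -3*y**2 + 8*y + 20; no integer root y with |y| ≤ 4.
  x = 1: f_y(1, y) = -3*y**2 + 12*y + 31; no integer root y with |y| ≤ 4.
  x = 2: f_y(2, y) = -3*y**2 + 16*y + 44; vanishes at y ∈ {-2}. (2, -2): f_x = -158 ≠ 0.
  x = 3: f_y(3, y) = -3*y**2 + 20*y + 59; no integer root y with |y| ≤ 4.
  x = 4: f_y(4, y) = -3*y**2 + 24*y + 76; no integer root y with |y| ≤ 4.
Only singular point on the grid: (-3, -1).
Classify: substitute x = -3 + u, y = -1 + v and expand: f = -2*u**3 + u**2*v + 2*u*v**2 - v**3 + v**2.
No constant or linear terms (consistent with a singular point). Quadratic part: v**2. Cubic part: -2*u**3 + u**2*v + 2*u*v**2 - v**3.
The quadratic part v**2 is a perfect square, so there is a single (double) tangent line v = 0, i.e. y = -1. Restricting the cubic part to that line (v = 0) leaves -2*u**3 ≠ 0, so f is not divisible by v and the branch is v² ≈ 2*u**3 to lowest order — this is a cusp.
Classification: cusp.


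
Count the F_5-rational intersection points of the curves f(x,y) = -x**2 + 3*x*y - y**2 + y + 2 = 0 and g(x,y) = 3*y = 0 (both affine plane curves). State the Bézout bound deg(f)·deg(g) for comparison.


Common zeros: ∅; count = 0; Bézout bound = 2.

deg(f) = 2, deg(g) = 1, so Bézout bound = 2.
Scan x ∈ F_5. For each x, list the y ∈ F_5 with f(x, y) ≡ 0 and those with g(x, y) ≡ 0 (mod 5); the common zeros in that column are the intersection.
  x = 0: f ≡ 0 at y ∈ {2, 4}; g ≡ 0 at y ∈ {0}; common: ∅.
  x = 1: f ≡ 0 at y ∈ {2}; g ≡ 0 at y ∈ {0}; common: ∅.
  x = 2: f ≡ 0 at y ∈ {3, 4}; g ≡ 0 at y ∈ {0}; common: ∅.
  x = 3: f ≡ 0 at y ∈ ∅; g ≡ 0 at y ∈ {0}; common: ∅.
  x = 4: f ≡ 0 at y ∈ ∅; g ≡ 0 at y ∈ {0}; common: ∅.
Collecting: common zeros = ∅, so the count is 0.
Comparison with the Bézout bound: 0 ≤ 2 = deg(f)·deg(g), as expected for curves with no common component (the affine F_5-count falls short of the bound because intersections may lie at infinity, over extension fields, or carry multiplicity).


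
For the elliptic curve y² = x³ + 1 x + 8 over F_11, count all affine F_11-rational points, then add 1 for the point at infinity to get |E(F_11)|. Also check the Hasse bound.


Affine points = {(3, 4), (3, 7), (8, 0), (9, 3), (9, 8)}; affine count = 5; |E(F_11)| = 6.

Discriminant check: Δ ∝ 4a³ + 27b² = 4·1³ + 27·8² = 4·1 + 27·64 ≡ 5 (mod 11). Nonzero ⇒ E is nonsingular.
For each x ∈ F_11, compute rhs = x³ + 1·x + 8 mod 11, then count y ∈ F_11 with y² ≡ rhs.
  x = 0: rhs = 8, matching y values: none (0 points).
  x = 1: rhs = 10, matching y values: none (0 points).
  x = 2: rhs = 7, matching y values: none (0 points).
  x = 3: rhs = 5, matching y values: 4, 7 (2 points).
  x = 4: rhs = 10, matching y values: none (0 points).
  x = 5: rhs = 6, matching y values: none (0 points).
  x = 6: rhs = 10, matching y values: none (0 points).
  x = 7: rhs = 6, matching y values: none (0 points).
  x = 8: rhs = 0, matching y values: 0 (1 points).
  x = 9: rhs = 9, matching y values: 3, 8 (2 points).
  x = 10: rhs = 6, matching y values: none (0 points).
Total affine count: 5.
Full point count |E(F_11)| = 5 + 1 = 6.
Hasse bound: |6 − (11+1)| = |-6| = 6 ≤ 2√11 ≈ 6.6332 ✓.


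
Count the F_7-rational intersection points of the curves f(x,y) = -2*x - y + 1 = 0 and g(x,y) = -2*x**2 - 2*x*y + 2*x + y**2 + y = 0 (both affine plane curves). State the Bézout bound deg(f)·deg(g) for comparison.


Common zeros: {(2, 4), (6, 3)}; count = 2; Bézout bound = 2.

deg(f) = 1, deg(g) = 2, so Bézout bound = 2.
Scan x ∈ F_7. For each x, list the y ∈ F_7 with f(x, y) ≡ 0 and those with g(x, y) ≡ 0 (mod 7); the common zeros in that column are the intersection.
  x = 0: f ≡ 0 at y ∈ {1}; g ≡ 0 at y ∈ {0, 6}; common: ∅.
  x = 1: f ≡ 0 at y ∈ {6}; g ≡ 0 at y ∈ {0, 1}; common: ∅.
  x = 2: f ≡ 0 at y ∈ {4}; g ≡ 0 at y ∈ {4, 6}; common: {4}.
  x = 3: f ≡ 0 at y ∈ {2}; g ≡ 0 at y ∈ ∅; common: ∅.
  x = 4: f ≡ 0 at y ∈ {0}; g ≡ 0 at y ∈ ∅; common: ∅.
  x = 5: f ≡ 0 at y ∈ {5}; g ≡ 0 at y ∈ ∅; common: ∅.
  x = 6: f ≡ 0 at y ∈ {3}; g ≡ 0 at y ∈ {1, 3}; common: {3}.
Collecting: common zeros = {(2, 4), (6, 3)}, so the count is 2.
Comparison with the Bézout bound: 2 ≤ 2 = deg(f)·deg(g), as expected for curves with no common component (the bound is attained).


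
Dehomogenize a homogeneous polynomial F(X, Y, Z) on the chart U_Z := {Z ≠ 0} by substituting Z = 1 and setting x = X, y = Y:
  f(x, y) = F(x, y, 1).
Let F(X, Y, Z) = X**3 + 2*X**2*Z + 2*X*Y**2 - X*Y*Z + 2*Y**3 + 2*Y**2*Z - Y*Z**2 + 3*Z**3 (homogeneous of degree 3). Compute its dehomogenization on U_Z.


f(x, y) = x**3 + 2*x**2 + 2*x*y**2 - x*y + 2*y**3 + 2*y**2 - y + 3

On U_Z we set Z = 1. Each monomial c·X^i·Y^j·Z^k in F becomes c·x^i·y^j·1^k = c·x^i·y^j.
Substituting Z = 1: F(X, Y, 1) = x**3 + 2*x**2 + 2*x*y**2 - x*y + 2*y**3 + 2*y**2 - y + 3.
Note: deg(f) ≤ deg(F) = 3; strict inequality happens when F is divisible by Z (lost terms).


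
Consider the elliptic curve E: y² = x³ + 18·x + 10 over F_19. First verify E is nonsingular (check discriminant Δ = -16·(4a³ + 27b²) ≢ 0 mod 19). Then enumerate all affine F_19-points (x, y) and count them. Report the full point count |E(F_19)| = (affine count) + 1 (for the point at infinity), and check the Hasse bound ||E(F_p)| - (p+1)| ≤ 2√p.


Affine points = {(2, 4), (2, 15), (5, 4), (5, 15), (6, 7), (6, 12), (7, 2), (7, 17), (8, 1), (8, 18), (11, 0), (12, 4), (12, 15), (13, 3), (13, 16), (14, 2), (14, 17), (15, 8), (15, 11), (16, 9), (16, 10), (17, 2), (17, 17)}; affine count = 23; |E(F_19)| = 24.

Discriminant check: Δ ∝ 4a³ + 27b² = 4·18³ + 27·10² = 4·5832 + 27·100 ≡ 17 (mod 19). Nonzero ⇒ E is nonsingular.
For each x ∈ F_19, compute rhs = x³ + 18·x + 10 mod 19, then count y ∈ F_19 with y² ≡ rhs.
  x = 0: rhs = 10, matching y values: none (0 points).
  x = 1: rhs = 10, matching y values: none (0 points).
  x = 2: rhs = 16, matching y values: 4, 15 (2 points).
  x = 3: rhs = 15, matching y values: none (0 points).
  x = 4: rhs = 13, matching y values: none (0 points).
  x = 5: rhs = 16, matching y values: 4, 15 (2 points).
  x = 6: rhs = 11, matching y values: 7, 12 (2 points).
  x = 7: rhs = 4, matching y values: 2, 17 (2 points).
  x = 8: rhs = 1, matching y values: 1, 18 (2 points).
  x = 9: rhs = 8, matching y values: none (0 points).
  x = 10: rhs = 12, matching y values: none (0 points).
  x = 11: rhs = 0, matching y values: 0 (1 points).
  x = 12: rhs = 16, matching y values: 4, 15 (2 points).
  x = 13: rhs = 9, matching y values: 3, 16 (2 points).
  x = 14: rhs = 4, matching y values: 2, 17 (2 points).
  x = 15: rhs = 7, matching y values: 8, 11 (2 points).
  x = 16: rhs = 5, matching y values: 9, 10 (2 points).
  x = 17: rhs = 4, matching y values: 2, 17 (2 points).
  x = 18: rhs = 10, matching y values: none (0 points).
Total affine count: 23.
Full point count |E(F_19)| = 23 + 1 = 24.
Hasse bound: |24 − (19+1)| = |4| = 4 ≤ 2√19 ≈ 8.7178 ✓.


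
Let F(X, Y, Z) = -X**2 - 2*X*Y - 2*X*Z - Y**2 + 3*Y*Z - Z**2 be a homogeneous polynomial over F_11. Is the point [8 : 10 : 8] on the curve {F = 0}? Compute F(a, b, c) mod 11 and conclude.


F(8,10,8) ≡ 10 (mod 11); P is NOT on the curve.

Evaluate F(8, 10, 8) term-by-term (mod 11).
  -X**2 ↦ -1·64·1·1 = -64
  -2*X*Y ↦ -2·8·10·1 = -160
  -2*X*Z ↦ -2·8·1·8 = -128
  -Y**2 ↦ -1·1·100·1 = -100
  3*Y*Z ↦ 3·1·10·8 = 240
  -Z**2 ↦ -1·1·1·64 = -64
Sum: F(8, 10, 8) = (-64) + (-160) + (-128) + (-100) + (240) + (-64) = -276.
Reducing mod 11: -276 ≡ 10 (mod 11).
Since F(a, b, c) ≡ 10 ≠ 0 (mod 11), P does NOT lie on the curve.


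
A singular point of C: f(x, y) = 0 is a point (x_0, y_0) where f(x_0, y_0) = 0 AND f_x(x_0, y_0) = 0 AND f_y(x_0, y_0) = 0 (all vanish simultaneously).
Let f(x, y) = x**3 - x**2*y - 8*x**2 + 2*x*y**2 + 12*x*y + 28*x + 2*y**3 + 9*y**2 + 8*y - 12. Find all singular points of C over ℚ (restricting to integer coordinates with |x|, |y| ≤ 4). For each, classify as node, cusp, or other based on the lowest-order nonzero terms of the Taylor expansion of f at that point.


Singular points: {(2, -2)}; classification: cusp.

Compute partial derivatives:
  f_x = 3*x**2 - 2*x*y - 16*x + 2*y**2 + 12*y + 28.
  f_y = -x**2 + 4*x*y + 12*x + 6*y**2 + 18*y + 8.
Scan x_0 ∈ {−4, ..., 4}. For each x_0, f_y(x_0, y) is a polynomial in y; find its integer roots y ∈ {−4, ..., 4}, then test f_x and f at those candidates.
  x = -4: f_y(-4, y) = 6*y**2 + 2*y - 56; no integer root y with |y| ≤ 4.
  x = -3: f_y(-3, y) = 6*y**2 + 6*y - 37; no integer root y with |y| ≤ 4.
  x = -2: f_y(-2, y) = 6*y**2 + 10*y - 20; no integer root y with |y| ≤ 4.
  x = -1: f_y(-1, y) = 6*y**2 + 14*y - 5; no integer root y with |y| ≤ 4.
  x = 0: f_y(0, y) = 6*y**2 + 18*y + 8; no integer root y with |y| ≤ 4.
  x = 1: f_y(1, y) = 6*y**2 + 22*y + 19; no integer root y with |y| ≤ 4.
  x = 2: f_y(2, y) = 6*y**2 + 26*y + 28; vanishes at y ∈ {-2}. (2, -2): f_x = 0, f = 0 — SINGULAR.
  x = 3: f_y(3, y) = 6*y**2 + 30*y + 35; no integer root y with |y| ≤ 4.
  x = 4: f_y(4, y) = 6*y**2 + 34*y + 40; vanishes at y ∈ {-4}. (4, -4): f_x = 28 ≠ 0.
Only singular point on the grid: (2, -2).
Classify: substitute x = 2 + u, y = -2 + v and expand: f = u**3 - u**2*v + 2*u*v**2 + 2*v**3 + v**2.
No constant or linear terms (consistent with a singular point). Quadratic part: v**2. Cubic part: u**3 - u**2*v + 2*u*v**2 + 2*v**3.
The quadratic part v**2 is a perfect square, so there is a single (double) tangent line v = 0, i.e. y = -2. Restricting the cubic part to that line (v = 0) leaves u**3 ≠ 0, so f is not divisible by v and the branch is v² ≈ -u**3 to lowest order — this is a cusp.
Classification: cusp.


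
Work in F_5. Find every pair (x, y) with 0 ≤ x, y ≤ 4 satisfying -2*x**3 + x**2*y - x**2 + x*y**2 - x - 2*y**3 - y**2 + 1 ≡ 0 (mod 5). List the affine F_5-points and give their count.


Affine F_5-points: {(2, 2), (3, 0), (3, 2), (3, 4), (4, 1)}; count = 5.

For each of the 25 pairs (x, y) ∈ F_5², evaluate f(x, y) mod 5. Record the zeros.
  x = 0: [0↦1, 1↦3, 2↦1, 3↦3, 4↦2]  zeros at y ∈ ∅
  x = 1: [0↦2, 1↦1, 2↦3, 3↦1, 4↦3]  zeros at y ∈ ∅
  x = 2: [0↦4, 1↦2, 2↦0, 3↦1, 4↦3]  zeros at y ∈ {2}
  x = 3: [0↦0, 1↦4, 2↦0, 3↦1, 4↦0]  zeros at y ∈ {0, 2, 4}
  x = 4: [0↦3, 1↦0, 2↦1, 3↦4, 4↦2]  zeros at y ∈ {1}
Collecting zeros: affine points = {(2, 2), (3, 0), (3, 2), (3, 4), (4, 1)}.
Total count |C(F_5)_aff| = 5.
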